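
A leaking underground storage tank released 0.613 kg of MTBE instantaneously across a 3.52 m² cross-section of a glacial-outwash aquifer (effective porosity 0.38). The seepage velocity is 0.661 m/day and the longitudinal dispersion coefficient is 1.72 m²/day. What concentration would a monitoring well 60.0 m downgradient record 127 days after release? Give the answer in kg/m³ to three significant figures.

For an instantaneous plane source, C(x,t) = M/(n_e·A·√(4πDt)) · exp(−(x−vt)²/(4Dt)), with n_e·A the pore (flow) area.
Plume center vt = 0.661 × 127 = 83.947 m, so the well at 60.0 m is 23.947 m upgradient of the peak.
√(4πDt) = 52.39 m, giving peak height M/(n_e·A·√(4πDt)) = 0.613/(0.38 × 3.52 × 52.39) = 0.008748 kg/m³.
(x−vt)²/(4Dt) = (-23.947)²/(4 × 1.72 × 127) = 0.6563; exp(−0.6563) = 0.5188.
C = 0.008748 × 0.5188 = 0.00454 kg/m³.

0.00454 kg/m³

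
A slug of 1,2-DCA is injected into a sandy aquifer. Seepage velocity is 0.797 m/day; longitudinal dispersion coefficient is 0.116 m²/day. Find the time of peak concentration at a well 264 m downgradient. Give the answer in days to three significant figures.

For the 1D instantaneous-source solution, setting ∂C/∂t = 0 at fixed x gives v²t² + 2Dt − x² = 0, so t = (√(D² + v²x²) − D)/v².
√(D² + v²x²) = √(0.116² + 0.797² × 264²) = 210.4; v² = 0.635209.
t = (210.4 − 0.116)/0.635209 = 331 days (vs. the pure-advection estimate x/v = 331 d).

331 days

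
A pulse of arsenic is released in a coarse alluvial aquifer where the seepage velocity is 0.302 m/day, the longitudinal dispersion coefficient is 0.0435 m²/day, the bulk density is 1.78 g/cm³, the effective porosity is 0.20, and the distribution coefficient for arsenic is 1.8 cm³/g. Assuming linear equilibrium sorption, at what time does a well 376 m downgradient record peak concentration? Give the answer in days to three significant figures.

Retardation factor R = 1 + ρ_b·K_d/n = 1 + 1.78 × 1.8/0.20 = 17.02.
Sorption retards both mechanisms: v_R = v/R = 0.01774 m/day, D_R = D/R = 0.002556 m²/day.
Peak time from v_R²t² + 2D_R t − x² = 0: t = (√(D_R² + v_R²x²) − D_R)/v_R².
√(D_R² + v_R²x²) = √(0.002556² + 0.01774² × 376²) = 6.670; v_R² = 0.0003147.
t = (6.670 − 0.002556)/0.0003147 = 21200 days.

21200 days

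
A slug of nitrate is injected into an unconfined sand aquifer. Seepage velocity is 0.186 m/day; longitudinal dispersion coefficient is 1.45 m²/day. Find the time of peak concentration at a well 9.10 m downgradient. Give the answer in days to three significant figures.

For the 1D instantaneous-source solution, setting ∂C/∂t = 0 at fixed x gives v²t² + 2Dt − x² = 0, so t = (√(D² + v²x²) − D)/v².
√(D² + v²x²) = √(1.45² + 0.186² × 9.10²) = 2.229; v² = 0.034596.
t = (2.229 − 1.45)/0.034596 = 22.5 days (vs. the pure-advection estimate x/v = 48.9 d).

22.5 days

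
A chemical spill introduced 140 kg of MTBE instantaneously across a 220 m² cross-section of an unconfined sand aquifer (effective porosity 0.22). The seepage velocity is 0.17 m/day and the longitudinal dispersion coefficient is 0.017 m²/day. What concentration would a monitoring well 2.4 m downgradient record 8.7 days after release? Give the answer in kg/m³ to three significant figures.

0.506 kg/m³

For an instantaneous plane source, C(x,t) = M/(n_e·A·√(4πDt)) · exp(−(x−vt)²/(4Dt)), with n_e·A the pore (flow) area.
Plume center vt = 0.17 × 8.7 = 1.479 m, so the well at 2.4 m is 0.921 m downgradient of the peak.
√(4πDt) = 1.363 m, giving peak height M/(n_e·A·√(4πDt)) = 140/(0.22 × 220 × 1.363) = 2.122 kg/m³.
(x−vt)²/(4Dt) = (0.921)²/(4 × 0.017 × 8.7) = 1.434; exp(−1.434) = 0.2384.
C = 2.122 × 0.2384 = 0.506 kg/m³.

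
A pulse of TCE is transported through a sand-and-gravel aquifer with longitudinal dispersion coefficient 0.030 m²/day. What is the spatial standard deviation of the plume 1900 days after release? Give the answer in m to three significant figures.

Dispersive spreading gives a Gaussian with σ² = 2Dt; advection only shifts the center.
σ = √(2 × 0.030 × 1900) = 10.7 m.

10.7 m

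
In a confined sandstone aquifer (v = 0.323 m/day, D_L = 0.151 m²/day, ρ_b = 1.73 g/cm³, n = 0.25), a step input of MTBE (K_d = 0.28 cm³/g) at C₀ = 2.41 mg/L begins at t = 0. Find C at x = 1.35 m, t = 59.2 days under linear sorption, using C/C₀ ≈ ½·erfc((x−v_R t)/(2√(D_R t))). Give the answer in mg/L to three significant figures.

2.37 mg/L

Retardation factor R = 1 + ρ_b·K_d/n = 1 + 1.73 × 0.28/0.25 = 2.938.
Sorption retards both mechanisms: v_R = v/R = 0.1099 m/day, D_R = D/R = 0.05140 m²/day.
v_R·t = 0.1099 × 59.2 = 6.50608 m; 2√(D_R t) = 3.489 m; argument = (1.35 − 6.50608)/3.489 = -1.478.
C = C₀ × ½·erfc(-1.478) = 2.41 × 0.9817 = 2.37 mg/L.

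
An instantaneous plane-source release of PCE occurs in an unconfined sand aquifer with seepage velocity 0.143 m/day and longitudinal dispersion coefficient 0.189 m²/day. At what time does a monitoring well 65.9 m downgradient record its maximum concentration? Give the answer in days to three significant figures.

For the 1D instantaneous-source solution, setting ∂C/∂t = 0 at fixed x gives v²t² + 2Dt − x² = 0, so t = (√(D² + v²x²) − D)/v².
√(D² + v²x²) = √(0.189² + 0.143² × 65.9²) = 9.426; v² = 0.020449.
t = (9.426 − 0.189)/0.020449 = 452 days (vs. the pure-advection estimate x/v = 461 d).

452 days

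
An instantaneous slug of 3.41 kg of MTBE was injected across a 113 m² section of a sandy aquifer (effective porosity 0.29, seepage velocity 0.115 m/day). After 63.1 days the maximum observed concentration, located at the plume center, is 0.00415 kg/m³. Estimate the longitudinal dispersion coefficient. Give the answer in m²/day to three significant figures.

At the plume center C_max = M/(n_e·A·√(4πDt)), so D = M²/(4πt·(n_e·A·C_max)²).
n_e·A·C_max = 0.29 × 113 × 0.00415 = 0.1360 kg/m.
D = 3.41²/(4π × 63.1 × 0.1360²) = 0.793 m²/day.

0.793 m²/day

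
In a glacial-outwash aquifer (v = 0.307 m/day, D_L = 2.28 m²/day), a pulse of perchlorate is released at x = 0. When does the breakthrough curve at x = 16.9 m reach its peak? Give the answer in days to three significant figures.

35.9 days

For the 1D instantaneous-source solution, setting ∂C/∂t = 0 at fixed x gives v²t² + 2Dt − x² = 0, so t = (√(D² + v²x²) − D)/v².
√(D² + v²x²) = √(2.28² + 0.307² × 16.9²) = 5.667; v² = 0.094249.
t = (5.667 − 2.28)/0.094249 = 35.9 days (vs. the pure-advection estimate x/v = 55.0 d).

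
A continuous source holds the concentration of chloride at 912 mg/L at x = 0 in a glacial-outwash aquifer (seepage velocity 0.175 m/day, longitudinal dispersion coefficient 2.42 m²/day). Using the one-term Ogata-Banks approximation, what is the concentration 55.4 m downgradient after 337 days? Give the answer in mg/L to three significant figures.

For a continuous step input, C/C₀ ≈ ½·erfc((x−vt)/(2√(Dt))).
vt = 0.175 × 337 = 58.975 m and 2√(Dt) = 2√(2.42 × 337) = 57.12 m.
Argument (x−vt)/(2√(Dt)) = (55.4 − 58.975)/57.12 = -0.06259; ½·erfc(-0.06259) = 0.5353.
C = 912 × 0.5353 = 488 mg/L.

488 mg/L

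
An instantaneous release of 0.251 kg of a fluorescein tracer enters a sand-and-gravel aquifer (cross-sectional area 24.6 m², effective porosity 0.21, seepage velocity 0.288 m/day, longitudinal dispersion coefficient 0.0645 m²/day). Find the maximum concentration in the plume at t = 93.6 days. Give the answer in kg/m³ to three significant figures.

0.00558 kg/m³

The peak of an instantaneous 1D plume sits at x = vt; there the Gaussian factor is 1 and C_max = M/(n_e·A·√(4πDt)), where n_e·A is the pore area the mass is dissolved in.
√(4πDt) = √(4π × 0.0645 × 93.6) = 8.710 m, so C_max = 0.251/(0.21 × 24.6 × 8.710) = 0.00558 kg/m³.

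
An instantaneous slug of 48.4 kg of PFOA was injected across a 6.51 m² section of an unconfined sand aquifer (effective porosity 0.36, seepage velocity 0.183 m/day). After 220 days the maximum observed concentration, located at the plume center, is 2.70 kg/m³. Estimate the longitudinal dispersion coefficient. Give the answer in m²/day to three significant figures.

At the plume center C_max = M/(n_e·A·√(4πDt)), so D = M²/(4πt·(n_e·A·C_max)²).
n_e·A·C_max = 0.36 × 6.51 × 2.70 = 6.328 kg/m.
D = 48.4²/(4π × 220 × 6.328²) = 0.0212 m²/day.

0.0212 m²/day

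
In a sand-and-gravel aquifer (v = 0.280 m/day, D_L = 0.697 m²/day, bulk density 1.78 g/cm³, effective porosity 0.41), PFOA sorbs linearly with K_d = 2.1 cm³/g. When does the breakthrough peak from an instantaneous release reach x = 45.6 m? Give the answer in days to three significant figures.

1560 days

Retardation factor R = 1 + ρ_b·K_d/n = 1 + 1.78 × 2.1/0.41 = 10.12.
Sorption retards both mechanisms: v_R = v/R = 0.02767 m/day, D_R = D/R = 0.06887 m²/day.
Peak time from v_R²t² + 2D_R t − x² = 0: t = (√(D_R² + v_R²x²) − D_R)/v_R².
√(D_R² + v_R²x²) = √(0.06887² + 0.02767² × 45.6²) = 1.264; v_R² = 0.0007656.
t = (1.264 − 0.06887)/0.0007656 = 1560 days.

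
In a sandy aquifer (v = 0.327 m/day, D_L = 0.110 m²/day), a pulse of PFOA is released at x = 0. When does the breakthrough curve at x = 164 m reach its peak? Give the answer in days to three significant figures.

For the 1D instantaneous-source solution, setting ∂C/∂t = 0 at fixed x gives v²t² + 2Dt − x² = 0, so t = (√(D² + v²x²) − D)/v².
√(D² + v²x²) = √(0.110² + 0.327² × 164²) = 53.63; v² = 0.106929.
t = (53.63 − 0.110)/0.106929 = 501 days (vs. the pure-advection estimate x/v = 502 d).

501 days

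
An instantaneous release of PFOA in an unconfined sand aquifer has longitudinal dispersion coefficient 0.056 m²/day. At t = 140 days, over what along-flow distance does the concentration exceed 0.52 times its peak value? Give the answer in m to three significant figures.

9.06 m

The plume is Gaussian with σ = √(2Dt) = √(2 × 0.056 × 140) = 3.960 m.
C/C_peak = exp(−Δx²/(2σ²)) = 0.52 ⇒ Δx = σ·√(−2 ln 0.52) = 3.960 × 1.144 = 4.530 m.
Width = 2Δx = 9.06 m.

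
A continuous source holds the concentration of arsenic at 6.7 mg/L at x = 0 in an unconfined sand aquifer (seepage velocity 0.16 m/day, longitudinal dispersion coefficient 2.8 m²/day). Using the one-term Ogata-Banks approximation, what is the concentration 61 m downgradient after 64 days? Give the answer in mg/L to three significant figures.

For a continuous step input, C/C₀ ≈ ½·erfc((x−vt)/(2√(Dt))).
vt = 0.16 × 64 = 10.24 m and 2√(Dt) = 2√(2.8 × 64) = 26.77 m.
Argument (x−vt)/(2√(Dt)) = (61 − 10.24)/26.77 = 1.896; ½·erfc(1.896) = 0.003666.
C = 6.7 × 0.003666 = 0.0246 mg/L.

0.0246 mg/L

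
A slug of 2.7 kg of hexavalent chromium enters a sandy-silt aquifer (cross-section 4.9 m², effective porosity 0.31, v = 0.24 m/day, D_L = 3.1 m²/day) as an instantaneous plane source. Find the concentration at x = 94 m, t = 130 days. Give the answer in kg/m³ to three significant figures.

0.00216 kg/m³

For an instantaneous plane source, C(x,t) = M/(n_e·A·√(4πDt)) · exp(−(x−vt)²/(4Dt)), with n_e·A the pore (flow) area.
Plume center vt = 0.24 × 130 = 31.2 m, so the well at 94 m is 62.8 m downgradient of the peak.
√(4πDt) = 71.16 m, giving peak height M/(n_e·A·√(4πDt)) = 2.7/(0.31 × 4.9 × 71.16) = 0.02498 kg/m³.
(x−vt)²/(4Dt) = (62.8)²/(4 × 3.1 × 130) = 2.447; exp(−2.447) = 0.08655.
C = 0.02498 × 0.08655 = 0.00216 kg/m³.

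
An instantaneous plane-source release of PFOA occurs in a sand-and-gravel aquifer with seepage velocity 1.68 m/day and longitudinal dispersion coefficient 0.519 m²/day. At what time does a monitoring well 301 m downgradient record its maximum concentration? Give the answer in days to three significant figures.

For the 1D instantaneous-source solution, setting ∂C/∂t = 0 at fixed x gives v²t² + 2Dt − x² = 0, so t = (√(D² + v²x²) − D)/v².
√(D² + v²x²) = √(0.519² + 1.68² × 301²) = 505.7; v² = 2.8224.
t = (505.7 − 0.519)/2.8224 = 179 days (vs. the pure-advection estimate x/v = 179 d).

179 days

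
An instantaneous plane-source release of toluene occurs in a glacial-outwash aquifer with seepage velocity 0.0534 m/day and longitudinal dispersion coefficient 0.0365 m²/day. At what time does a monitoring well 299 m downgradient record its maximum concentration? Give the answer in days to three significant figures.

5590 days

For the 1D instantaneous-source solution, setting ∂C/∂t = 0 at fixed x gives v²t² + 2Dt − x² = 0, so t = (√(D² + v²x²) − D)/v².
√(D² + v²x²) = √(0.0365² + 0.0534² × 299²) = 15.97; v² = 0.00285156.
t = (15.97 − 0.0365)/0.00285156 = 5590 days (vs. the pure-advection estimate x/v = 5600 d).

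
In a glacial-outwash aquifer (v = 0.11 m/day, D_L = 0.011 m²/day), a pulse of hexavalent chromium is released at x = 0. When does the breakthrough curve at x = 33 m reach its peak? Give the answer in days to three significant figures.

299 days

For the 1D instantaneous-source solution, setting ∂C/∂t = 0 at fixed x gives v²t² + 2Dt − x² = 0, so t = (√(D² + v²x²) − D)/v².
√(D² + v²x²) = √(0.011² + 0.11² × 33²) = 3.630; v² = 0.0121.
t = (3.630 − 0.011)/0.0121 = 299 days (vs. the pure-advection estimate x/v = 300 d).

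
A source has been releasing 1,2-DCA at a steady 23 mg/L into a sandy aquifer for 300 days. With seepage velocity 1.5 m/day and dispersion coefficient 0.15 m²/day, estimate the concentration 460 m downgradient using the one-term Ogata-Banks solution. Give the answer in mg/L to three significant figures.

For a continuous step input, C/C₀ ≈ ½·erfc((x−vt)/(2√(Dt))).
vt = 1.5 × 300 = 450 m and 2√(Dt) = 2√(0.15 × 300) = 13.42 m.
Argument (x−vt)/(2√(Dt)) = (460 − 450)/13.42 = 0.7452; ½·erfc(0.7452) = 0.1460.
C = 23 × 0.1460 = 3.36 mg/L.

3.36 mg/L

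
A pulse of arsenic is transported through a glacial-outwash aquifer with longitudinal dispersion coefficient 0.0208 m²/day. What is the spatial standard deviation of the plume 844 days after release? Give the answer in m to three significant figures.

5.93 m

Dispersive spreading gives a Gaussian with σ² = 2Dt; advection only shifts the center.
σ = √(2 × 0.0208 × 844) = 5.93 m.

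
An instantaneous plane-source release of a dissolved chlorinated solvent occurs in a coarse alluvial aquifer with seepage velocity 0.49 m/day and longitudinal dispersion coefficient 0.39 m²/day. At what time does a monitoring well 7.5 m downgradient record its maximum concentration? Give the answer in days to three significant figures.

13.8 days

For the 1D instantaneous-source solution, setting ∂C/∂t = 0 at fixed x gives v²t² + 2Dt − x² = 0, so t = (√(D² + v²x²) − D)/v².
√(D² + v²x²) = √(0.39² + 0.49² × 7.5²) = 3.696; v² = 0.2401.
t = (3.696 − 0.39)/0.2401 = 13.8 days (vs. the pure-advection estimate x/v = 15.3 d).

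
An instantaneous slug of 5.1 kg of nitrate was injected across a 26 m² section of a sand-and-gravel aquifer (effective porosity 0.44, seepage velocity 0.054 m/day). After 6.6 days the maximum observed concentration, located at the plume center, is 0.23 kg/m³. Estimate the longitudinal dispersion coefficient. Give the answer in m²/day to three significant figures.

0.0453 m²/day

At the plume center C_max = M/(n_e·A·√(4πDt)), so D = M²/(4πt·(n_e·A·C_max)²).
n_e·A·C_max = 0.44 × 26 × 0.23 = 2.631 kg/m.
D = 5.1²/(4π × 6.6 × 2.631²) = 0.0453 m²/day.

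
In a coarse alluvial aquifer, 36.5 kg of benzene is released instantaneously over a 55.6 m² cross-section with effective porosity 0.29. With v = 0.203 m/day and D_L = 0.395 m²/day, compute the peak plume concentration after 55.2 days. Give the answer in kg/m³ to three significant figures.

The peak of an instantaneous 1D plume sits at x = vt; there the Gaussian factor is 1 and C_max = M/(n_e·A·√(4πDt)), where n_e·A is the pore area the mass is dissolved in.
√(4πDt) = √(4π × 0.395 × 55.2) = 16.55 m, so C_max = 36.5/(0.29 × 55.6 × 16.55) = 0.137 kg/m³.

0.137 kg/m³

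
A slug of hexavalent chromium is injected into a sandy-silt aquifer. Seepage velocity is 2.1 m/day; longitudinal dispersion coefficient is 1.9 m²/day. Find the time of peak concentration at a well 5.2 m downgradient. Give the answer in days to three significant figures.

For the 1D instantaneous-source solution, setting ∂C/∂t = 0 at fixed x gives v²t² + 2Dt − x² = 0, so t = (√(D² + v²x²) − D)/v².
√(D² + v²x²) = √(1.9² + 2.1² × 5.2²) = 11.08; v² = 4.41.
t = (11.08 − 1.9)/4.41 = 2.08 days (vs. the pure-advection estimate x/v = 2.48 d).

2.08 days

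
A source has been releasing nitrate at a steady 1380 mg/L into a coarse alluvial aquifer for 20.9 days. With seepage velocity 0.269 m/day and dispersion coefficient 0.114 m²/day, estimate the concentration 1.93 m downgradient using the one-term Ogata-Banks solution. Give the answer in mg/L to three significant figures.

1320 mg/L

For a continuous step input, C/C₀ ≈ ½·erfc((x−vt)/(2√(Dt))).
vt = 0.269 × 20.9 = 5.6221 m and 2√(Dt) = 2√(0.114 × 20.9) = 3.087 m.
Argument (x−vt)/(2√(Dt)) = (1.93 − 5.6221)/3.087 = -1.196; ½·erfc(-1.196) = 0.9546.
C = 1380 × 0.9546 = 1320 mg/L.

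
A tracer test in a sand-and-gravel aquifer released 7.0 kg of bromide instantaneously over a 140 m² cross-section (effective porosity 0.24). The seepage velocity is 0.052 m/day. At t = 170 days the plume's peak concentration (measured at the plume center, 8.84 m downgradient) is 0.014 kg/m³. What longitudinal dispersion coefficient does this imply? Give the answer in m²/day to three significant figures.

At the plume center C_max = M/(n_e·A·√(4πDt)), so D = M²/(4πt·(n_e·A·C_max)²).
n_e·A·C_max = 0.24 × 140 × 0.014 = 0.4704 kg/m.
D = 7.0²/(4π × 170 × 0.4704²) = 0.104 m²/day.

0.104 m²/day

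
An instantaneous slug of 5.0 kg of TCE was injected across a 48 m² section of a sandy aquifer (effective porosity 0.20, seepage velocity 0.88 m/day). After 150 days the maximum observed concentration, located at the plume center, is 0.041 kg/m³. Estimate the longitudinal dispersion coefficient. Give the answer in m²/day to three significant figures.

0.0856 m²/day

At the plume center C_max = M/(n_e·A·√(4πDt)), so D = M²/(4πt·(n_e·A·C_max)²).
n_e·A·C_max = 0.20 × 48 × 0.041 = 0.3936 kg/m.
D = 5.0²/(4π × 150 × 0.3936²) = 0.0856 m²/day.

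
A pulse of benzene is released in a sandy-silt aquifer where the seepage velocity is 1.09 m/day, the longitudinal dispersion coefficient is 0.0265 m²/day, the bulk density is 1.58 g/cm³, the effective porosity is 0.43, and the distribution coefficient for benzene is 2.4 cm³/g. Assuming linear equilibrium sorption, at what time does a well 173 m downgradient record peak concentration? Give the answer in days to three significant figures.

Retardation factor R = 1 + ρ_b·K_d/n = 1 + 1.58 × 2.4/0.43 = 9.819.
Sorption retards both mechanisms: v_R = v/R = 0.1110 m/day, D_R = D/R = 0.002699 m²/day.
Peak time from v_R²t² + 2D_R t − x² = 0: t = (√(D_R² + v_R²x²) − D_R)/v_R².
√(D_R² + v_R²x²) = √(0.002699² + 0.1110² × 173²) = 19.20; v_R² = 0.01232.
t = (19.20 − 0.002699)/0.01232 = 1560 days.

1560 days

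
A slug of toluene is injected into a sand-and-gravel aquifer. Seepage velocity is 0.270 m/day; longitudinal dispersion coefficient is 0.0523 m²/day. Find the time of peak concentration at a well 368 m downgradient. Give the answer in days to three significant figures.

For the 1D instantaneous-source solution, setting ∂C/∂t = 0 at fixed x gives v²t² + 2Dt − x² = 0, so t = (√(D² + v²x²) − D)/v².
√(D² + v²x²) = √(0.0523² + 0.270² × 368²) = 99.36; v² = 0.0729.
t = (99.36 − 0.0523)/0.0729 = 1360 days (vs. the pure-advection estimate x/v = 1360 d).

1360 days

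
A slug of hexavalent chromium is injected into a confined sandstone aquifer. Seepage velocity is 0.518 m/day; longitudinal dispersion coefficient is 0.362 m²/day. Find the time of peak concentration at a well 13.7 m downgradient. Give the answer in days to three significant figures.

For the 1D instantaneous-source solution, setting ∂C/∂t = 0 at fixed x gives v²t² + 2Dt − x² = 0, so t = (√(D² + v²x²) − D)/v².
√(D² + v²x²) = √(0.362² + 0.518² × 13.7²) = 7.106; v² = 0.268324.
t = (7.106 − 0.362)/0.268324 = 25.1 days (vs. the pure-advection estimate x/v = 26.4 d).

25.1 days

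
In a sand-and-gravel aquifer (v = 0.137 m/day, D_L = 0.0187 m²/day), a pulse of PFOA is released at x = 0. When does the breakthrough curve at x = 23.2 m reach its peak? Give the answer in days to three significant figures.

For the 1D instantaneous-source solution, setting ∂C/∂t = 0 at fixed x gives v²t² + 2Dt − x² = 0, so t = (√(D² + v²x²) − D)/v².
√(D² + v²x²) = √(0.0187² + 0.137² × 23.2²) = 3.178; v² = 0.018769.
t = (3.178 − 0.0187)/0.018769 = 168 days (vs. the pure-advection estimate x/v = 169 d).

168 days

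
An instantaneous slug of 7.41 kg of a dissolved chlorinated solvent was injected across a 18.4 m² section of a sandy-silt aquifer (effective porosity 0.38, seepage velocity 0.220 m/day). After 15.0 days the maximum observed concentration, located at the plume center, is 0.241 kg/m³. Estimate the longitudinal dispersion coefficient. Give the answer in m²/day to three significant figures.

0.103 m²/day

At the plume center C_max = M/(n_e·A·√(4πDt)), so D = M²/(4πt·(n_e·A·C_max)²).
n_e·A·C_max = 0.38 × 18.4 × 0.241 = 1.685 kg/m.
D = 7.41²/(4π × 15.0 × 1.685²) = 0.103 m²/day.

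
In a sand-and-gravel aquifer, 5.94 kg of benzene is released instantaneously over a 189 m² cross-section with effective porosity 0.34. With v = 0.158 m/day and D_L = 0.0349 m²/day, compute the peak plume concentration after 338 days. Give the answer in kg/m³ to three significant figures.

The peak of an instantaneous 1D plume sits at x = vt; there the Gaussian factor is 1 and C_max = M/(n_e·A·√(4πDt)), where n_e·A is the pore area the mass is dissolved in.
√(4πDt) = √(4π × 0.0349 × 338) = 12.18 m, so C_max = 5.94/(0.34 × 189 × 12.18) = 0.00759 kg/m³.

0.00759 kg/m³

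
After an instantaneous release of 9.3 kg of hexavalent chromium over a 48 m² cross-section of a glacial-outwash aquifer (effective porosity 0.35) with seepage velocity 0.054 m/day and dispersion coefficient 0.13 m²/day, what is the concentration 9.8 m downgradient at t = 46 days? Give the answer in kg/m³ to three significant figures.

0.00681 kg/m³

For an instantaneous plane source, C(x,t) = M/(n_e·A·√(4πDt)) · exp(−(x−vt)²/(4Dt)), with n_e·A the pore (flow) area.
Plume center vt = 0.054 × 46 = 2.484 m, so the well at 9.8 m is 7.316 m downgradient of the peak.
√(4πDt) = 8.669 m, giving peak height M/(n_e·A·√(4πDt)) = 9.3/(0.35 × 48 × 8.669) = 0.06386 kg/m³.
(x−vt)²/(4Dt) = (7.316)²/(4 × 0.13 × 46) = 2.238; exp(−2.238) = 0.1067.
C = 0.06386 × 0.1067 = 0.00681 kg/m³.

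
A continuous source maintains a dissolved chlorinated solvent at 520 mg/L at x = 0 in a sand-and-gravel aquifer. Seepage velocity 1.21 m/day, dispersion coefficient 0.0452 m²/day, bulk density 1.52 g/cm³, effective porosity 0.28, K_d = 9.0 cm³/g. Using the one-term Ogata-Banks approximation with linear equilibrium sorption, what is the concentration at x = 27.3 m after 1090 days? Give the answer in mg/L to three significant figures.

Retardation factor R = 1 + ρ_b·K_d/n = 1 + 1.52 × 9.0/0.28 = 49.86.
Sorption retards both mechanisms: v_R = v/R = 0.02427 m/day, D_R = D/R = 0.0009065 m²/day.
v_R·t = 0.02427 × 1090 = 26.4543 m; 2√(D_R t) = 1.988 m; argument = (27.3 − 26.4543)/1.988 = 0.4254.
C = C₀ × ½·erfc(0.4254) = 520 × 0.2737 = 142 mg/L.

142 mg/L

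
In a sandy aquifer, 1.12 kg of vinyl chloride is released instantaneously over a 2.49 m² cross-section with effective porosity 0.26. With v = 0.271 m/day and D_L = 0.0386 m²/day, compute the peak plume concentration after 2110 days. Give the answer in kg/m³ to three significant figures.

The peak of an instantaneous 1D plume sits at x = vt; there the Gaussian factor is 1 and C_max = M/(n_e·A·√(4πDt)), where n_e·A is the pore area the mass is dissolved in.
√(4πDt) = √(4π × 0.0386 × 2110) = 31.99 m, so C_max = 1.12/(0.26 × 2.49 × 31.99) = 0.0541 kg/m³.

0.0541 kg/m³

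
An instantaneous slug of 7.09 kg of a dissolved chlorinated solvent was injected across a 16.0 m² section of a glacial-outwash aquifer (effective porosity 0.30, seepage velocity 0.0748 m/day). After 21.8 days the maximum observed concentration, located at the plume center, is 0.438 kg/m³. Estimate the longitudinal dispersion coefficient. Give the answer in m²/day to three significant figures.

0.0415 m²/day

At the plume center C_max = M/(n_e·A·√(4πDt)), so D = M²/(4πt·(n_e·A·C_max)²).
n_e·A·C_max = 0.30 × 16.0 × 0.438 = 2.102 kg/m.
D = 7.09²/(4π × 21.8 × 2.102²) = 0.0415 m²/day.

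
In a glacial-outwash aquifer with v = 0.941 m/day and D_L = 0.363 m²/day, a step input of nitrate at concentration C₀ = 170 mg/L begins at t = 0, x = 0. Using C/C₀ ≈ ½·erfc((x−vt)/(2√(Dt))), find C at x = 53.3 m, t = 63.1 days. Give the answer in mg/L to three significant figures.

For a continuous step input, C/C₀ ≈ ½·erfc((x−vt)/(2√(Dt))).
vt = 0.941 × 63.1 = 59.3771 m and 2√(Dt) = 2√(0.363 × 63.1) = 9.572 m.
Argument (x−vt)/(2√(Dt)) = (53.3 − 59.3771)/9.572 = -0.6349; ½·erfc(-0.6349) = 0.8154.
C = 170 × 0.8154 = 139 mg/L.

139 mg/L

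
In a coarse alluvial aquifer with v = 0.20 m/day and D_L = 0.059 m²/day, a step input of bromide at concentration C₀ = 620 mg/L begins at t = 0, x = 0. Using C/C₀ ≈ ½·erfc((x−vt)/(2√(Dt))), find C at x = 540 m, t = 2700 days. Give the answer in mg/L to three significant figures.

For a continuous step input, C/C₀ ≈ ½·erfc((x−vt)/(2√(Dt))).
vt = 0.20 × 2700 = 540 m and 2√(Dt) = 2√(0.059 × 2700) = 25.24 m.
Argument (x−vt)/(2√(Dt)) = (540 − 540)/25.24 = 0; ½·erfc(0) = 0.5000.
C = 620 × 0.5000 = 310 mg/L.

310 mg/L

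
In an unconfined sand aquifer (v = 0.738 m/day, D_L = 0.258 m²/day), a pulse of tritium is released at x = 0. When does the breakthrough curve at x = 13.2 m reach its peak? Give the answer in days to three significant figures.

17.4 days

For the 1D instantaneous-source solution, setting ∂C/∂t = 0 at fixed x gives v²t² + 2Dt − x² = 0, so t = (√(D² + v²x²) − D)/v².
√(D² + v²x²) = √(0.258² + 0.738² × 13.2²) = 9.745; v² = 0.544644.
t = (9.745 − 0.258)/0.544644 = 17.4 days (vs. the pure-advection estimate x/v = 17.9 d).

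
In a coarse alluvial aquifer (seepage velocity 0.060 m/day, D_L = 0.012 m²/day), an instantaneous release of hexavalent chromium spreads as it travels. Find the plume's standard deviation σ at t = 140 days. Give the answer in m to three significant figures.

1.83 m

Dispersive spreading gives a Gaussian with σ² = 2Dt; advection only shifts the center.
σ = √(2 × 0.012 × 140) = 1.83 m.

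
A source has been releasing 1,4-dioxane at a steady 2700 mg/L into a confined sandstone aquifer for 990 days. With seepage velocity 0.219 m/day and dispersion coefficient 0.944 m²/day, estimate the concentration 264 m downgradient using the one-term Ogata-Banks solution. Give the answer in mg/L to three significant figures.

371 mg/L

For a continuous step input, C/C₀ ≈ ½·erfc((x−vt)/(2√(Dt))).
vt = 0.219 × 990 = 216.81 m and 2√(Dt) = 2√(0.944 × 990) = 61.14 m.
Argument (x−vt)/(2√(Dt)) = (264 − 216.81)/61.14 = 0.7718; ½·erfc(0.7718) = 0.1375.
C = 2700 × 0.1375 = 371 mg/L.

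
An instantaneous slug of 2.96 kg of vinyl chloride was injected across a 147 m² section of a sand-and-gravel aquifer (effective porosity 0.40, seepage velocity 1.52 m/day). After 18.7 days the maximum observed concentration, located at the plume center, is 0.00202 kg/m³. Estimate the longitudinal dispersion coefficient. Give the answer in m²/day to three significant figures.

2.64 m²/day

At the plume center C_max = M/(n_e·A·√(4πDt)), so D = M²/(4πt·(n_e·A·C_max)²).
n_e·A·C_max = 0.40 × 147 × 0.00202 = 0.1188 kg/m.
D = 2.96²/(4π × 18.7 × 0.1188²) = 2.64 m²/day.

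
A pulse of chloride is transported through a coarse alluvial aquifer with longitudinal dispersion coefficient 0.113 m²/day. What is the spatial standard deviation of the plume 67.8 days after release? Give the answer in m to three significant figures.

3.91 m

Dispersive spreading gives a Gaussian with σ² = 2Dt; advection only shifts the center.
σ = √(2 × 0.113 × 67.8) = 3.91 m.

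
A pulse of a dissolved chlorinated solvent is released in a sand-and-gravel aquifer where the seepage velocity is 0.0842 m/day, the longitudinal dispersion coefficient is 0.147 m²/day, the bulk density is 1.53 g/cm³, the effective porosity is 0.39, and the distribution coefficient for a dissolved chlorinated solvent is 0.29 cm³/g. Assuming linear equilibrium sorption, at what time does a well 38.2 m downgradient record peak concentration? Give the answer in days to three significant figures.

Retardation factor R = 1 + ρ_b·K_d/n = 1 + 1.53 × 0.29/0.39 = 2.138.
Sorption retards both mechanisms: v_R = v/R = 0.03938 m/day, D_R = D/R = 0.06876 m²/day.
Peak time from v_R²t² + 2D_R t − x² = 0: t = (√(D_R² + v_R²x²) − D_R)/v_R².
√(D_R² + v_R²x²) = √(0.06876² + 0.03938² × 38.2²) = 1.506; v_R² = 0.001551.
t = (1.506 − 0.06876)/0.001551 = 927 days.

927 days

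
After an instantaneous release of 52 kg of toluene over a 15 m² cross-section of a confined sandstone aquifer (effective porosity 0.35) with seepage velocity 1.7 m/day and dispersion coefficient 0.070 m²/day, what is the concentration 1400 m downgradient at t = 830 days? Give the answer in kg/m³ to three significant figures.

For an instantaneous plane source, C(x,t) = M/(n_e·A·√(4πDt)) · exp(−(x−vt)²/(4Dt)), with n_e·A the pore (flow) area.
Plume center vt = 1.7 × 830 = 1411 m, so the well at 1400 m is 11 m upgradient of the peak.
√(4πDt) = 27.02 m, giving peak height M/(n_e·A·√(4πDt)) = 52/(0.35 × 15 × 27.02) = 0.3666 kg/m³.
(x−vt)²/(4Dt) = (-11)²/(4 × 0.070 × 830) = 0.5207; exp(−0.5207) = 0.5941.
C = 0.3666 × 0.5941 = 0.218 kg/m³.

0.218 kg/m³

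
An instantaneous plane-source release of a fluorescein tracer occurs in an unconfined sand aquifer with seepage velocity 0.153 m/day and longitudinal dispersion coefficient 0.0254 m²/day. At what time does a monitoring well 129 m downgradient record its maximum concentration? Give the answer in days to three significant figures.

For the 1D instantaneous-source solution, setting ∂C/∂t = 0 at fixed x gives v²t² + 2Dt − x² = 0, so t = (√(D² + v²x²) − D)/v².
√(D² + v²x²) = √(0.0254² + 0.153² × 129²) = 19.74; v² = 0.023409.
t = (19.74 − 0.0254)/0.023409 = 842 days (vs. the pure-advection estimate x/v = 843 d).

842 days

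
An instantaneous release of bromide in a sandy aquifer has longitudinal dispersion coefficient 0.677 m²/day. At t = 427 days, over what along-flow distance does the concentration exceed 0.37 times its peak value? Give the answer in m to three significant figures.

The plume is Gaussian with σ = √(2Dt) = √(2 × 0.677 × 427) = 24.04 m.
C/C_peak = exp(−Δx²/(2σ²)) = 0.37 ⇒ Δx = σ·√(−2 ln 0.37) = 24.04 × 1.410 = 33.90 m.
Width = 2Δx = 67.8 m.

67.8 m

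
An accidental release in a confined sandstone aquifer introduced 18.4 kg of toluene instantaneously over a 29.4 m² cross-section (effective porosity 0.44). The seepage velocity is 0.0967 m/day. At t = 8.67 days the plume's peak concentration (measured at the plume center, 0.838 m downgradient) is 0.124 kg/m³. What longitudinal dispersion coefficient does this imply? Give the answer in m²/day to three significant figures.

At the plume center C_max = M/(n_e·A·√(4πDt)), so D = M²/(4πt·(n_e·A·C_max)²).
n_e·A·C_max = 0.44 × 29.4 × 0.124 = 1.604 kg/m.
D = 18.4²/(4π × 8.67 × 1.604²) = 1.21 m²/day.

1.21 m²/day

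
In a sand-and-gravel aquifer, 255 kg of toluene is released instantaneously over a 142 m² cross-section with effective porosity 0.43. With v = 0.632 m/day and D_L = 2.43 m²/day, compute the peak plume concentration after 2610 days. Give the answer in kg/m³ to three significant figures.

The peak of an instantaneous 1D plume sits at x = vt; there the Gaussian factor is 1 and C_max = M/(n_e·A·√(4πDt)), where n_e·A is the pore area the mass is dissolved in.
√(4πDt) = √(4π × 2.43 × 2610) = 282.3 m, so C_max = 255/(0.43 × 142 × 282.3) = 0.0148 kg/m³.

0.0148 kg/m³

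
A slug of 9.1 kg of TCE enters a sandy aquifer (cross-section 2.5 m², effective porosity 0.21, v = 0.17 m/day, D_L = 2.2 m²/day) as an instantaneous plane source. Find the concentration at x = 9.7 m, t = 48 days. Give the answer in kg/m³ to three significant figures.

For an instantaneous plane source, C(x,t) = M/(n_e·A·√(4πDt)) · exp(−(x−vt)²/(4Dt)), with n_e·A the pore (flow) area.
Plume center vt = 0.17 × 48 = 8.16 m, so the well at 9.7 m is 1.54 m downgradient of the peak.
√(4πDt) = 36.43 m, giving peak height M/(n_e·A·√(4πDt)) = 9.1/(0.21 × 2.5 × 36.43) = 0.4758 kg/m³.
(x−vt)²/(4Dt) = (1.54)²/(4 × 2.2 × 48) = 0.005615; exp(−0.005615) = 0.9944.
C = 0.4758 × 0.9944 = 0.473 kg/m³.

0.473 kg/m³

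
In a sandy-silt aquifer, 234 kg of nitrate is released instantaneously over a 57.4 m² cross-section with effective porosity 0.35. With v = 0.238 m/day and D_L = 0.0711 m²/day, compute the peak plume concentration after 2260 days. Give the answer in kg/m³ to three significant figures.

The peak of an instantaneous 1D plume sits at x = vt; there the Gaussian factor is 1 and C_max = M/(n_e·A·√(4πDt)), where n_e·A is the pore area the mass is dissolved in.
√(4πDt) = √(4π × 0.0711 × 2260) = 44.94 m, so C_max = 234/(0.35 × 57.4 × 44.94) = 0.259 kg/m³.

0.259 kg/m³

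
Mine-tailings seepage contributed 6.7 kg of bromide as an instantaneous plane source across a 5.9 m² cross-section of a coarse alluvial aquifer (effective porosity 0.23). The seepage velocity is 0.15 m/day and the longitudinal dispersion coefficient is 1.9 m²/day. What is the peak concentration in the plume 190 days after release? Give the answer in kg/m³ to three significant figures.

The peak of an instantaneous 1D plume sits at x = vt; there the Gaussian factor is 1 and C_max = M/(n_e·A·√(4πDt)), where n_e·A is the pore area the mass is dissolved in.
√(4πDt) = √(4π × 1.9 × 190) = 67.35 m, so C_max = 6.7/(0.23 × 5.9 × 67.35) = 0.0733 kg/m³.

0.0733 kg/m³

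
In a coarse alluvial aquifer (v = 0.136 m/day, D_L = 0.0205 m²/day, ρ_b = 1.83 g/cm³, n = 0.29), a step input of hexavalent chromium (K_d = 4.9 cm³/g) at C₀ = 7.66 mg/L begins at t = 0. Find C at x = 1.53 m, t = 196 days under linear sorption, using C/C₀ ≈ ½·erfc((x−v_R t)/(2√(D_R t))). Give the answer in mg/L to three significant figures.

Retardation factor R = 1 + ρ_b·K_d/n = 1 + 1.83 × 4.9/0.29 = 31.92.
Sorption retards both mechanisms: v_R = v/R = 0.004261 m/day, D_R = D/R = 0.0006422 m²/day.
v_R·t = 0.004261 × 196 = 0.835156 m; 2√(D_R t) = 0.7096 m; argument = (1.53 − 0.835156)/0.7096 = 0.9792.
C = C₀ × ½·erfc(0.9792) = 7.66 × 0.08306 = 0.636 mg/L.

0.636 mg/L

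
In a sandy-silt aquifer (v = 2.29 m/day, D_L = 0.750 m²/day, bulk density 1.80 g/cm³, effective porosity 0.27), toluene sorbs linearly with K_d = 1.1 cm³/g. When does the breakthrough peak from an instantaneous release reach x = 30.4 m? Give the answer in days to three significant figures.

Retardation factor R = 1 + ρ_b·K_d/n = 1 + 1.80 × 1.1/0.27 = 8.333.
Sorption retards both mechanisms: v_R = v/R = 0.2748 m/day, D_R = D/R = 0.09000 m²/day.
Peak time from v_R²t² + 2D_R t − x² = 0: t = (√(D_R² + v_R²x²) − D_R)/v_R².
√(D_R² + v_R²x²) = √(0.09000² + 0.2748² × 30.4²) = 8.354; v_R² = 0.07552.
t = (8.354 − 0.09000)/0.07552 = 109 days.

109 days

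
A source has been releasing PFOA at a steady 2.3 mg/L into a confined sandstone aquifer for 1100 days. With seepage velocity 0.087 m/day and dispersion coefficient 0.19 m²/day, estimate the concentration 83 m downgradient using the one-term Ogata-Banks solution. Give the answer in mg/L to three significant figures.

For a continuous step input, C/C₀ ≈ ½·erfc((x−vt)/(2√(Dt))).
vt = 0.087 × 1100 = 95.7 m and 2√(Dt) = 2√(0.19 × 1100) = 28.91 m.
Argument (x−vt)/(2√(Dt)) = (83 − 95.7)/28.91 = -0.4393; ½·erfc(-0.4393) = 0.7328.
C = 2.3 × 0.7328 = 1.69 mg/L.

1.69 mg/L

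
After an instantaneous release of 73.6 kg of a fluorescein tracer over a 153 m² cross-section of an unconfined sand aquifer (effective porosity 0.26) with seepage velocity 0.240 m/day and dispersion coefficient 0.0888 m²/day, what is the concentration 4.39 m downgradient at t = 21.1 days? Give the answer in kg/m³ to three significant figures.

For an instantaneous plane source, C(x,t) = M/(n_e·A·√(4πDt)) · exp(−(x−vt)²/(4Dt)), with n_e·A the pore (flow) area.
Plume center vt = 0.240 × 21.1 = 5.064 m, so the well at 4.39 m is 0.674 m upgradient of the peak.
√(4πDt) = 4.852 m, giving peak height M/(n_e·A·√(4πDt)) = 73.6/(0.26 × 153 × 4.852) = 0.3813 kg/m³.
(x−vt)²/(4Dt) = (-0.674)²/(4 × 0.0888 × 21.1) = 0.06061; exp(−0.06061) = 0.9412.
C = 0.3813 × 0.9412 = 0.359 kg/m³.

0.359 kg/m³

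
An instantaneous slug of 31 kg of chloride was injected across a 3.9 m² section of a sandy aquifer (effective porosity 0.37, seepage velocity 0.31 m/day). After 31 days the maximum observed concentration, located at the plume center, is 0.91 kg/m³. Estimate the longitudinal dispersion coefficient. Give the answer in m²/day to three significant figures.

At the plume center C_max = M/(n_e·A·√(4πDt)), so D = M²/(4πt·(n_e·A·C_max)²).
n_e·A·C_max = 0.37 × 3.9 × 0.91 = 1.313 kg/m.
D = 31²/(4π × 31 × 1.313²) = 1.43 m²/day.

1.43 m²/day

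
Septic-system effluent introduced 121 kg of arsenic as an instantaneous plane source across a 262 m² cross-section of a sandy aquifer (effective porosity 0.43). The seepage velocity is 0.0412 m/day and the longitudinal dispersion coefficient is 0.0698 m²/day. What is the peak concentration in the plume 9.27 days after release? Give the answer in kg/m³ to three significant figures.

0.377 kg/m³

The peak of an instantaneous 1D plume sits at x = vt; there the Gaussian factor is 1 and C_max = M/(n_e·A·√(4πDt)), where n_e·A is the pore area the mass is dissolved in.
√(4πDt) = √(4π × 0.0698 × 9.27) = 2.851 m, so C_max = 121/(0.43 × 262 × 2.851) = 0.377 kg/m³.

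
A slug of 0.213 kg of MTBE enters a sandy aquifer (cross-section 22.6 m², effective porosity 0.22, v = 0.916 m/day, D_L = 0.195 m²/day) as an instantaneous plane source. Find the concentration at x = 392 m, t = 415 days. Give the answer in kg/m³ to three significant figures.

For an instantaneous plane source, C(x,t) = M/(n_e·A·√(4πDt)) · exp(−(x−vt)²/(4Dt)), with n_e·A the pore (flow) area.
Plume center vt = 0.916 × 415 = 380.14 m, so the well at 392 m is 11.86 m downgradient of the peak.
√(4πDt) = 31.89 m, giving peak height M/(n_e·A·√(4πDt)) = 0.213/(0.22 × 22.6 × 31.89) = 0.001343 kg/m³.
(x−vt)²/(4Dt) = (11.86)²/(4 × 0.195 × 415) = 0.4345; exp(−0.4345) = 0.6476.
C = 0.001343 × 0.6476 = 0.000870 kg/m³.

0.000870 kg/m³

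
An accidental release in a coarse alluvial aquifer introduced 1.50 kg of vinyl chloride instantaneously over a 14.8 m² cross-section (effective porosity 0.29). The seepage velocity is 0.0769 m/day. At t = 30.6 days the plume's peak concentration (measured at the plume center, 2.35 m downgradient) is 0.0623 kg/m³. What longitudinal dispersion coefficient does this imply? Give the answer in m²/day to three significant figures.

0.0818 m²/day

At the plume center C_max = M/(n_e·A·√(4πDt)), so D = M²/(4πt·(n_e·A·C_max)²).
n_e·A·C_max = 0.29 × 14.8 × 0.0623 = 0.2674 kg/m.
D = 1.50²/(4π × 30.6 × 0.2674²) = 0.0818 m²/day.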